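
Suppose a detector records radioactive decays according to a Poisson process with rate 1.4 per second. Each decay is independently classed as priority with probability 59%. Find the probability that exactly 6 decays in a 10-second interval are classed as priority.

0.1141

Thinning: the decays that are classed as priority themselves form a Poisson process with rate 0.59 × 1.4 = 0.826 per second.
Over the interval, μ = 0.826 × 10 = 8.26 (a 10-second interval = 10 seconds).
P(N = 6) = e^(−8.26) · 8.26^6/6! ≈ 0.1141.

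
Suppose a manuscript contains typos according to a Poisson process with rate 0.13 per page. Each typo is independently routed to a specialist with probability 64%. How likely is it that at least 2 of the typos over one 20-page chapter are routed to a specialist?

0.4955

Thinning: the typos that are routed to a specialist themselves form a Poisson process with rate 0.64 × 0.13 = 0.0832 per page.
Over the interval, μ = 0.0832 × 20 = 1.664 (a 20-page chapter = 20 pages).
P(N ≥ 2) = 1 − P(N ≤ 1) ≈ 0.4955.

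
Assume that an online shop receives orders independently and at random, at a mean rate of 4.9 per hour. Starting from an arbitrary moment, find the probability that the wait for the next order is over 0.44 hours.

0.1158

The wait for the next event is exponential with rate λ = 4.9 per hour.
P(T > 0.44) = e^(−λt) = e^(−4.9 × 0.44) = e^(−2.156) ≈ 0.1158.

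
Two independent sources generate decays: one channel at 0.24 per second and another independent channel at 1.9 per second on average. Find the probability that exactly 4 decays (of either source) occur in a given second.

Independent Poisson processes superpose: combined rate λ = 0.24 + 1.9 = 2.14 per second.
So μ = 2.14.
P(N = 4) = e^(−2.14) · 2.14^4/4! ≈ 0.1028.

0.1028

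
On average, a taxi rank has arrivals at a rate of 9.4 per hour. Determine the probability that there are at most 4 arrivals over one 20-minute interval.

Over the interval, μ = 9.4 × 1/3 ≈ 3.13333 (a 20-minute interval = 1/3 hours).
P(N ≤ 4) = Σ_{j=0}^{4} e^(−μ) μ^j/j! ≈ 0.7924.

0.7924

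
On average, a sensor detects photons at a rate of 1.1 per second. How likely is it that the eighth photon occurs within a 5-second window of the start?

Over the interval, μ = 1.1 × 5 = 5.5 (a 5-second window = 5 seconds).
The eighth arrival falls in the interval iff at least 8 events occur there: P(S_8 ≤ t) = P(N ≥ 8) = 1 − P(N ≤ 7) ≈ 0.1905.

0.1905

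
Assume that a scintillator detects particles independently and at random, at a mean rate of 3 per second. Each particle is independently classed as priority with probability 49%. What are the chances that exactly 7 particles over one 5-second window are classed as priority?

0.1477

Thinning: the particles that are classed as priority themselves form a Poisson process with rate 0.49 × 3 = 1.47 per second.
Over the interval, μ = 1.47 × 5 = 7.35 (a 5-second window = 5 seconds).
P(N = 7) = e^(−7.35) · 7.35^7/7! ≈ 0.1477.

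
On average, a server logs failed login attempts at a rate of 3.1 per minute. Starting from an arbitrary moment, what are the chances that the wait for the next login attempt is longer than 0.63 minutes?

0.1418

The wait for the next event is exponential with rate λ = 3.1 per minute.
P(T > 0.63) = e^(−λt) = e^(−3.1 × 0.63) = e^(−1.953) ≈ 0.1418.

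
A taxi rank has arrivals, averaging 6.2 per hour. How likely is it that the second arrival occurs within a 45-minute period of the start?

0.9460

Over the interval, μ = 6.2 × 0.75 = 4.65 (a 45-minute period = 0.75 hours).
The second arrival falls in the interval iff at least 2 events occur there: P(S_2 ≤ t) = P(N ≥ 2) = 1 − P(N ≤ 1) ≈ 0.9460.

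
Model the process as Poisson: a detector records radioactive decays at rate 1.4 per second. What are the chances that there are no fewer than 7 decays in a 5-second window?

0.5503

Over the interval, μ = 1.4 × 5 = 7 (a 5-second window = 5 seconds).
P(N ≥ 7) = 1 − P(N ≤ 6) = 1 − Σ_{j=0}^{6} e^(−μ) μ^j/j! ≈ 0.5503.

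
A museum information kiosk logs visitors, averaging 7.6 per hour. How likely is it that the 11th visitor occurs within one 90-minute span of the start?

0.5869

Over the interval, μ = 7.6 × 1.5 = 11.4 (a 90-minute span = 1.5 hours).
The 11th arrival falls in the interval iff at least 11 events occur there: P(S_11 ≤ t) = P(N ≥ 11) = 1 − P(N ≤ 10) ≈ 0.5869.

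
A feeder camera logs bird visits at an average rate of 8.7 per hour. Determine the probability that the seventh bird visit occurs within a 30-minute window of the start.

Over the interval, μ = 8.7 × 0.5 = 4.35 (a 30-minute window = 0.5 hours).
The seventh arrival falls in the interval iff at least 7 events occur there: P(S_7 ≤ t) = P(N ≥ 7) = 1 − P(N ≤ 6) ≈ 0.1502.

0.1502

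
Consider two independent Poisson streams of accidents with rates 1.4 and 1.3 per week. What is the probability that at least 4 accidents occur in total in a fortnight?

0.7867

Independent Poisson processes superpose: combined rate λ = 1.4 + 1.3 = 2.7 per week.
Over the interval, μ = 2.7 × 2 = 5.4 (a fortnight = 2 weeks).
P(N ≥ 4) = 1 − P(N ≤ 3) ≈ 0.7867.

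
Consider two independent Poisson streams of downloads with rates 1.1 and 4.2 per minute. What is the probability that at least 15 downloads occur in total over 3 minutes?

Independent Poisson processes superpose: combined rate λ = 1.1 + 4.2 = 5.3 per minute.
Over the interval, μ = 5.3 × 3 = 15.9 (3 minutes).
P(N ≥ 15) = 1 − P(N ≤ 14) ≈ 0.6231.

0.6231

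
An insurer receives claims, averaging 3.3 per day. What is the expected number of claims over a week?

23.1

E[N] = λt = 3.3 × 7 = 23.1 (a week = 7 days).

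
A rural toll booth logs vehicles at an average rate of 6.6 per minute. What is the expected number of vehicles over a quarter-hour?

99

E[N] = λt = 6.6 × 15 = 99 (a quarter-hour = 15 minutes).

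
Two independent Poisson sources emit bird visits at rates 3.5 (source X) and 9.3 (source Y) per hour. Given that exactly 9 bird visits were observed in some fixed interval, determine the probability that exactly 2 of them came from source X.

Given the total, each event is independently from source X with probability p = λ_X/(λ_X+λ_Y) = 3.5/12.8 ≈ 0.2734.
So K ~ Binomial(9, 3.5/12.8): P(K = 2) = C(9,2) · (3.5/12.8)^2 · (9.3/12.8)^7 ≈ 0.2877.

0.2877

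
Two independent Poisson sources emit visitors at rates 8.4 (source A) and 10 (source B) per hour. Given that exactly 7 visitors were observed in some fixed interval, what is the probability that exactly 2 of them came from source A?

0.2075

Given the total, each event is independently from source A with probability p = λ_A/(λ_A+λ_B) = 8.4/18.4 ≈ 0.4565.
So K ~ Binomial(7, 8.4/18.4): P(K = 2) = C(7,2) · (8.4/18.4)^2 · (10/18.4)^5 ≈ 0.2075.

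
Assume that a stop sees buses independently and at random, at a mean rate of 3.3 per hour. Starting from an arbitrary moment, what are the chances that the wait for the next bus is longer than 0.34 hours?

The wait for the next event is exponential with rate λ = 3.3 per hour.
P(T > 0.34) = e^(−λt) = e^(−3.3 × 0.34) = e^(−1.122) ≈ 0.3256.

0.3256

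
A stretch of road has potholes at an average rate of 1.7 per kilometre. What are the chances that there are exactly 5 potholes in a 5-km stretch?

Over the interval, μ = 1.7 × 5 = 8.5 (a 5-km stretch = 5 kilometres).
P(N = 5) = e^(−μ) μ^5/5! = e^(−8.5) · 8.5^5/120 ≈ 0.0752.

0.0752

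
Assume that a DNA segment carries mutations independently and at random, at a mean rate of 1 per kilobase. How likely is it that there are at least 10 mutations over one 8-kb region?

0.2834

Over the interval, μ = 1 × 8 = 8 (an 8-kb region = 8 kilobases).
P(N ≥ 10) = 1 − P(N ≤ 9) = 1 − Σ_{j=0}^{9} e^(−μ) μ^j/j! ≈ 0.2834.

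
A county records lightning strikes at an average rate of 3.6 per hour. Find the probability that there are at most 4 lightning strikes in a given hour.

0.7064

With mean μ = 3.6 per hour,
P(N ≤ 4) = Σ_{j=0}^{4} e^(−μ) μ^j/j! ≈ 0.7064.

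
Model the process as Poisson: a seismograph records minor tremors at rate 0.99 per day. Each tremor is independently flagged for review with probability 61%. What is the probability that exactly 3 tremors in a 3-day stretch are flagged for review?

0.1619

Thinning: the tremors that are flagged for review themselves form a Poisson process with rate 0.61 × 0.99 = 0.6039 per day.
Over the interval, μ = 0.6039 × 3 = 1.8117 (a 3-day stretch = 3 days).
P(N = 3) = e^(−1.8117) · 1.8117^3/3! ≈ 0.1619.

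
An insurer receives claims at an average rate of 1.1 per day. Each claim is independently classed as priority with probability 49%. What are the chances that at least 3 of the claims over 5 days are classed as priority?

0.5051

Thinning: the claims that are classed as priority themselves form a Poisson process with rate 0.49 × 1.1 = 0.539 per day.
Over the interval, μ = 0.539 × 5 = 2.695 (5 days).
P(N ≥ 3) = 1 − P(N ≤ 2) ≈ 0.5051.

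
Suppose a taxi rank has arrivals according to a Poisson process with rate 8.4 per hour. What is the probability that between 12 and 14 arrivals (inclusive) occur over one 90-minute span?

Over the interval, μ = 8.4 × 1.5 = 12.6 (a 90-minute span = 1.5 hours).
P(12 ≤ N ≤ 14) = Σ_{j=12}^{14} e^(−12.6) · 12.6^j/j! ≈ 0.3203.

0.3203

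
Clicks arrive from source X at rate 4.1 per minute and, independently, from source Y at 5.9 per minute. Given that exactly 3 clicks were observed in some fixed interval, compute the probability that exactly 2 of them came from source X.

0.2975

Given the total, each event is independently from source X with probability p = λ_X/(λ_X+λ_Y) = 4.1/10 = 0.4100.
So K ~ Binomial(3, 4.1/10): P(K = 2) = C(3,2) · (4.1/10)^2 · (5.9/10)^1 ≈ 0.2975.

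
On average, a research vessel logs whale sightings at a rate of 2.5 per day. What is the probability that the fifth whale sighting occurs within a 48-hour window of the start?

Over the interval, μ = 2.5 × 2 = 5 (a 48-hour window = 2 days).
The fifth arrival falls in the interval iff at least 5 events occur there: P(S_5 ≤ t) = P(N ≥ 5) = 1 − P(N ≤ 4) ≈ 0.5595.

0.5595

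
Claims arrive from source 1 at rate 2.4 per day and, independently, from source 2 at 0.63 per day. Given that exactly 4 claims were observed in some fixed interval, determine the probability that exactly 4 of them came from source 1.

0.3936

Given the total, each event is independently from source 1 with probability p = λ_1/(λ_1+λ_2) = 2.4/3.03 ≈ 0.7921.
So K ~ Binomial(4, 2.4/3.03): P(K = 4) = C(4,4) · (2.4/3.03)^4 · (0.63/3.03)^0 ≈ 0.3936.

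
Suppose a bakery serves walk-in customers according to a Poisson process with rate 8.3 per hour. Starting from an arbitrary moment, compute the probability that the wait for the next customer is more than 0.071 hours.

The wait for the next event is exponential with rate λ = 8.3 per hour.
P(T > 0.071) = e^(−λt) = e^(−8.3 × 0.071) = e^(−0.5893) ≈ 0.5547.

0.5547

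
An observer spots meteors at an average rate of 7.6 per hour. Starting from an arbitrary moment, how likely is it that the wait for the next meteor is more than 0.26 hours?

The wait for the next event is exponential with rate λ = 7.6 per hour.
P(T > 0.26) = e^(−λt) = e^(−7.6 × 0.26) = e^(−1.976) ≈ 0.1386.

0.1386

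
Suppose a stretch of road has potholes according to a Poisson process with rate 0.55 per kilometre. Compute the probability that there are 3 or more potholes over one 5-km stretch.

Over the interval, μ = 0.55 × 5 = 2.75 (a 5-km stretch = 5 kilometres).
P(N ≥ 3) = 1 − P(N ≤ 2) = 1 − Σ_{j=0}^{2} e^(−μ) μ^j/j! ≈ 0.5185.

0.5185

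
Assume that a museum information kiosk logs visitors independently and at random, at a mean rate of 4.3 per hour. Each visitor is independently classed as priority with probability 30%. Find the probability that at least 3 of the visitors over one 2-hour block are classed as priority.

Thinning: the visitors that are classed as priority themselves form a Poisson process with rate 0.3 × 4.3 = 1.29 per hour.
Over the interval, μ = 1.29 × 2 = 2.58 (a 2-hour block = 2 hours).
P(N ≥ 3) = 1 − P(N ≤ 2) ≈ 0.4765.

0.4765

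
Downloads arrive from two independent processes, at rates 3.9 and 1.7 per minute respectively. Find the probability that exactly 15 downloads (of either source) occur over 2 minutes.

Independent Poisson processes superpose: combined rate λ = 3.9 + 1.7 = 5.6 per minute.
Over the interval, μ = 5.6 × 2 = 11.2 (2 minutes).
P(N = 15) = e^(−11.2) · 11.2^15/15! ≈ 0.0572.

0.0572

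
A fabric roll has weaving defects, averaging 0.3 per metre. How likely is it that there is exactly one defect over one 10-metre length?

Over the interval, μ = 0.3 × 10 = 3 (a 10-metre length = 10 metres).
P(N = 1) = e^(−μ) μ^1/1! = e^(−3) · 3^1/1 ≈ 0.1494.

0.1494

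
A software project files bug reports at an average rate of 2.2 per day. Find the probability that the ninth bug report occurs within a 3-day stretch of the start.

0.2204

Over the interval, μ = 2.2 × 3 = 6.6 (a 3-day stretch = 3 days).
The ninth arrival falls in the interval iff at least 9 events occur there: P(S_9 ≤ t) = P(N ≥ 9) = 1 − P(N ≤ 8) ≈ 0.2204.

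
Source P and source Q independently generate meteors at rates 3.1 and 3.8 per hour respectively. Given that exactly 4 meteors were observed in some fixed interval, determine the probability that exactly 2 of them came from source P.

0.3673

Given the total, each event is independently from source P with probability p = λ_P/(λ_P+λ_Q) = 3.1/6.9 ≈ 0.4493.
So K ~ Binomial(4, 3.1/6.9): P(K = 2) = C(4,2) · (3.1/6.9)^2 · (3.8/6.9)^2 ≈ 0.3673.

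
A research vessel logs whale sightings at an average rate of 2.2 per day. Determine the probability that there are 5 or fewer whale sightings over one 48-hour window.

Over the interval, μ = 2.2 × 2 = 4.4 (a 48-hour window = 2 days).
P(N ≤ 5) = Σ_{j=0}^{5} e^(−μ) μ^j/j! ≈ 0.7199.

0.7199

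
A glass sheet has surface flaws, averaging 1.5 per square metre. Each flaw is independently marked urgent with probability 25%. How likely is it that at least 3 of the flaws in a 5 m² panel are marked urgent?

0.2895

Thinning: the flaws that are marked urgent themselves form a Poisson process with rate 0.25 × 1.5 = 0.375 per square metre.
Over the interval, μ = 0.375 × 5 = 1.875 (a 5 m² panel = 5 square metres).
P(N ≥ 3) = 1 − P(N ≤ 2) ≈ 0.2895.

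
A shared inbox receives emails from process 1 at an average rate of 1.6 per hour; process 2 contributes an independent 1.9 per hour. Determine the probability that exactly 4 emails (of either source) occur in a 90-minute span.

0.1661

Independent Poisson processes superpose: combined rate λ = 1.6 + 1.9 = 3.5 per hour.
Over the interval, μ = 3.5 × 1.5 = 5.25 (a 90-minute span = 1.5 hours).
P(N = 4) = e^(−5.25) · 5.25^4/4! ≈ 0.1661.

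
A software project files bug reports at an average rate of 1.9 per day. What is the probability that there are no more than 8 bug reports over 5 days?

Over the interval, μ = 1.9 × 5 = 9.5 (5 days).
P(N ≤ 8) = Σ_{j=0}^{8} e^(−μ) μ^j/j! ≈ 0.3918.

0.3918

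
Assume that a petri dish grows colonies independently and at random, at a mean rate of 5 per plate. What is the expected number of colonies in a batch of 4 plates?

E[N] = λt = 5 × 4 = 20 (a batch of 4 plates = 4 plates).

20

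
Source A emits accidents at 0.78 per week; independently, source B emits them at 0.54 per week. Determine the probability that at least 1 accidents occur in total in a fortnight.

0.9286

Independent Poisson processes superpose: combined rate λ = 0.78 + 0.54 = 1.32 per week.
Over the interval, μ = 1.32 × 2 = 2.64 (a fortnight = 2 weeks).
P(N ≥ 1) = 1 − P(N ≤ 0) ≈ 0.9286.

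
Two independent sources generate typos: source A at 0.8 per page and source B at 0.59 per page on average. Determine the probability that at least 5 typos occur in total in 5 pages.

0.8224

Independent Poisson processes superpose: combined rate λ = 0.8 + 0.59 = 1.39 per page.
Over the interval, μ = 1.39 × 5 = 6.95 (5 pages).
P(N ≥ 5) = 1 − P(N ≤ 4) ≈ 0.8224.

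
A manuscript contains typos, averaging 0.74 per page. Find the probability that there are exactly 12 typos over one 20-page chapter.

Over the interval, μ = 0.74 × 20 = 14.8 (a 20-page chapter = 20 pages).
P(N = 12) = e^(−μ) μ^12/12! = e^(−14.8) · 14.8^12/479001600 ≈ 0.0861.

0.0861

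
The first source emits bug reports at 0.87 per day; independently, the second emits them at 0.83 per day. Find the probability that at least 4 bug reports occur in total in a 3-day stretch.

Independent Poisson processes superpose: combined rate λ = 0.87 + 0.83 = 1.7 per day.
Over the interval, μ = 1.7 × 3 = 5.1 (a 3-day stretch = 3 days).
P(N ≥ 4) = 1 − P(N ≤ 3) ≈ 0.7487.

0.7487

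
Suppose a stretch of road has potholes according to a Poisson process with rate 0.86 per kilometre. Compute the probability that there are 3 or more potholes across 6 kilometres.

Over the interval, μ = 0.86 × 6 = 5.16 (6 kilometres).
P(N ≥ 3) = 1 − P(N ≤ 2) = 1 − Σ_{j=0}^{2} e^(−μ) μ^j/j! ≈ 0.8882.

0.8882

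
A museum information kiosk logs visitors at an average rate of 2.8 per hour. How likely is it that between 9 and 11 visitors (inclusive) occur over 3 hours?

0.3202

Over the interval, μ = 2.8 × 3 = 8.4 (3 hours).
P(9 ≤ N ≤ 11) = Σ_{j=9}^{11} e^(−8.4) · 8.4^j/j! ≈ 0.3202.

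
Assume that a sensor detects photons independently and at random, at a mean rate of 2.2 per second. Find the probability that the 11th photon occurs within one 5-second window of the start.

Over the interval, μ = 2.2 × 5 = 11 (a 5-second window = 5 seconds).
The 11th arrival falls in the interval iff at least 11 events occur there: P(S_11 ≤ t) = P(N ≥ 11) = 1 − P(N ≤ 10) ≈ 0.5401.

0.5401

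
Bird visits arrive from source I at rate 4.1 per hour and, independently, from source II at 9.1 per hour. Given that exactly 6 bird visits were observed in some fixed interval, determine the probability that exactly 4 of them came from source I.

0.0664

Given the total, each event is independently from source I with probability p = λ_I/(λ_I+λ_II) = 4.1/13.2 ≈ 0.3106.
So K ~ Binomial(6, 4.1/13.2): P(K = 4) = C(6,4) · (4.1/13.2)^4 · (9.1/13.2)^2 ≈ 0.0664.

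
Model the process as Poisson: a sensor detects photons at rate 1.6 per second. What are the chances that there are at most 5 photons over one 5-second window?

0.1912

Over the interval, μ = 1.6 × 5 = 8 (a 5-second window = 5 seconds).
P(N ≤ 5) = Σ_{j=0}^{5} e^(−μ) μ^j/j! ≈ 0.1912.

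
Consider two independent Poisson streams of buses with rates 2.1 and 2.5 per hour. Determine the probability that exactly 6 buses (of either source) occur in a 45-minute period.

Independent Poisson processes superpose: combined rate λ = 2.1 + 2.5 = 4.6 per hour.
Over the interval, μ = 4.6 × 0.75 = 3.45 (a 45-minute period = 0.75 hours).
P(N = 6) = e^(−3.45) · 3.45^6/6! ≈ 0.0743.

0.0743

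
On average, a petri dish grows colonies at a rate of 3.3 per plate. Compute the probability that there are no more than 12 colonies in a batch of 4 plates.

0.4413

Over the interval, μ = 3.3 × 4 = 13.2 (a batch of 4 plates = 4 plates).
P(N ≤ 12) = Σ_{j=0}^{12} e^(−μ) μ^j/j! ≈ 0.4413.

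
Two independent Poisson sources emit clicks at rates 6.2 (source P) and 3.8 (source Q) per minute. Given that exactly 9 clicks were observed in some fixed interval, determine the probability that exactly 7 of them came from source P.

Given the total, each event is independently from source P with probability p = λ_P/(λ_P+λ_Q) = 6.2/10 = 0.6200.
So K ~ Binomial(9, 6.2/10): P(K = 7) = C(9,7) · (6.2/10)^7 · (3.8/10)^2 ≈ 0.1831.

0.1831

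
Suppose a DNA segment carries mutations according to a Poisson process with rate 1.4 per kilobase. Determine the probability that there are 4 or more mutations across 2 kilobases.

0.3081

Over the interval, μ = 1.4 × 2 = 2.8 (2 kilobases).
P(N ≥ 4) = 1 − P(N ≤ 3) = 1 − Σ_{j=0}^{3} e^(−μ) μ^j/j! ≈ 0.3081.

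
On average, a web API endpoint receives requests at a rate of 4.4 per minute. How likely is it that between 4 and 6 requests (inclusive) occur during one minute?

0.4842

With mean μ = 4.4 per minute,
P(4 ≤ N ≤ 6) = Σ_{j=4}^{6} e^(−4.4) · 4.4^j/j! ≈ 0.4842.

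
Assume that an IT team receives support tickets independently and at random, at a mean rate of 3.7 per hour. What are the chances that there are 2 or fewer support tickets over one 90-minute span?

0.0853

Over the interval, μ = 3.7 × 1.5 = 5.55 (a 90-minute span = 1.5 hours).
P(N ≤ 2) = Σ_{j=0}^{2} e^(−μ) μ^j/j! ≈ 0.0853.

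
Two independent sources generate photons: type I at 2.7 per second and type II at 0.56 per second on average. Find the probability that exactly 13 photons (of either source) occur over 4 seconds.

Independent Poisson processes superpose: combined rate λ = 2.7 + 0.56 = 3.26 per second.
Over the interval, μ = 3.26 × 4 = 13.04 (4 seconds).
P(N = 13) = e^(−13.04) · 13.04^13/13! ≈ 0.1099.

0.1099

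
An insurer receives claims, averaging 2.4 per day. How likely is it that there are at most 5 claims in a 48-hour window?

0.6510

Over the interval, μ = 2.4 × 2 = 4.8 (a 48-hour window = 2 days).
P(N ≤ 5) = Σ_{j=0}^{5} e^(−μ) μ^j/j! ≈ 0.6510.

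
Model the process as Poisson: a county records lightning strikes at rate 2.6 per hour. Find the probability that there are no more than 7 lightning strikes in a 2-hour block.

0.8449

Over the interval, μ = 2.6 × 2 = 5.2 (a 2-hour block = 2 hours).
P(N ≤ 7) = Σ_{j=0}^{7} e^(−μ) μ^j/j! ≈ 0.8449.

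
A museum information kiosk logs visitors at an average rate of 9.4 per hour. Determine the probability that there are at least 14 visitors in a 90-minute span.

0.5461

Over the interval, μ = 9.4 × 1.5 = 14.1 (a 90-minute span = 1.5 hours).
P(N ≥ 14) = 1 − P(N ≤ 13) = 1 − Σ_{j=0}^{13} e^(−μ) μ^j/j! ≈ 0.5461.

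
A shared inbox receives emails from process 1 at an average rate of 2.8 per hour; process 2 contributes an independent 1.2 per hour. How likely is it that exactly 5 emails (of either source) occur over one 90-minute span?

0.1606

Independent Poisson processes superpose: combined rate λ = 2.8 + 1.2 = 4 per hour.
Over the interval, μ = 4 × 1.5 = 6 (a 90-minute span = 1.5 hours).
P(N = 5) = e^(−6) · 6^5/5! ≈ 0.1606.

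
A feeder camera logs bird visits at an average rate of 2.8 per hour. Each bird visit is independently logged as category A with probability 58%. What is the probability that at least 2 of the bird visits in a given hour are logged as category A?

Thinning: the bird visits that are logged as category A themselves form a Poisson process with rate 0.58 × 2.8 = 1.624 per hour.
So μ = 1.624.
P(N ≥ 2) = 1 − P(N ≤ 1) ≈ 0.4828.

0.4828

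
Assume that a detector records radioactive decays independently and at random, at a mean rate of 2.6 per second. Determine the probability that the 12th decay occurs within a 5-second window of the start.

Over the interval, μ = 2.6 × 5 = 13 (a 5-second window = 5 seconds).
The 12th arrival falls in the interval iff at least 12 events occur there: P(S_12 ≤ t) = P(N ≥ 12) = 1 − P(N ≤ 11) ≈ 0.6468.

0.6468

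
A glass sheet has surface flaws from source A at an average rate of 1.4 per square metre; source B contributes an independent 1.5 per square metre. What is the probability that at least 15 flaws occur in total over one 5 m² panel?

Independent Poisson processes superpose: combined rate λ = 1.4 + 1.5 = 2.9 per square metre.
Over the interval, μ = 2.9 × 5 = 14.5 (a 5 m² panel = 5 square metres).
P(N ≥ 15) = 1 − P(N ≤ 14) ≈ 0.4824.

0.4824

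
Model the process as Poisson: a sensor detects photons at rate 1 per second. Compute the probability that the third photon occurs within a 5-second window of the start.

0.8753

Over the interval, μ = 1 × 5 = 5 (a 5-second window = 5 seconds).
The third arrival falls in the interval iff at least 3 events occur there: P(S_3 ≤ t) = P(N ≥ 3) = 1 − P(N ≤ 2) ≈ 0.8753.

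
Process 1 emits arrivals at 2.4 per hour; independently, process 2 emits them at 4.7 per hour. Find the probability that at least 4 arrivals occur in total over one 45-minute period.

0.7777

Independent Poisson processes superpose: combined rate λ = 2.4 + 4.7 = 7.1 per hour.
Over the interval, μ = 7.1 × 0.75 = 5.325 (a 45-minute period = 0.75 hours).
P(N ≥ 4) = 1 − P(N ≤ 3) ≈ 0.7777.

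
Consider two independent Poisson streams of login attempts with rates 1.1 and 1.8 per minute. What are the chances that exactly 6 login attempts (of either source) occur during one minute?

0.0455

Independent Poisson processes superpose: combined rate λ = 1.1 + 1.8 = 2.9 per minute.
So μ = 2.9.
P(N = 6) = e^(−2.9) · 2.9^6/6! ≈ 0.0455.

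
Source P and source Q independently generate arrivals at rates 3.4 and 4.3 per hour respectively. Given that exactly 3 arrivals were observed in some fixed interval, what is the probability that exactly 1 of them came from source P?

Given the total, each event is independently from source P with probability p = λ_P/(λ_P+λ_Q) = 3.4/7.7 ≈ 0.4416.
So K ~ Binomial(3, 3.4/7.7): P(K = 1) = C(3,1) · (3.4/7.7)^1 · (4.3/7.7)^2 ≈ 0.4131.

0.4131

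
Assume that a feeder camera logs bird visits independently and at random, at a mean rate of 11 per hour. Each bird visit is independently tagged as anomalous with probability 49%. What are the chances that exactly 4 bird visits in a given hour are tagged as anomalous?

Thinning: the bird visits that are tagged as anomalous themselves form a Poisson process with rate 0.49 × 11 = 5.39 per hour.
So μ = 5.39.
P(N = 4) = e^(−5.39) · 5.39^4/4! ≈ 0.1604.

0.1604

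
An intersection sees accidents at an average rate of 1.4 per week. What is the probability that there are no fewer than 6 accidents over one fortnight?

Over the interval, μ = 1.4 × 2 = 2.8 (a fortnight = 2 weeks).
P(N ≥ 6) = 1 − P(N ≤ 5) = 1 − Σ_{j=0}^{5} e^(−μ) μ^j/j! ≈ 0.0651.

0.0651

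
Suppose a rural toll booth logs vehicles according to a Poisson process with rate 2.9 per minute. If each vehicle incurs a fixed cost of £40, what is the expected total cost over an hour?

E[N] = 2.9 × 60 = 174 (an hour = 60 minutes); E[cost] = 174 × £40 = £6960.

£6960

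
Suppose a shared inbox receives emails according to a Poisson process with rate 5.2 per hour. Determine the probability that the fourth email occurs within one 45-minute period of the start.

Over the interval, μ = 5.2 × 0.75 = 3.9 (a 45-minute period = 0.75 hours).
The fourth arrival falls in the interval iff at least 4 events occur there: P(S_4 ≤ t) = P(N ≥ 4) = 1 − P(N ≤ 3) ≈ 0.5468.

0.5468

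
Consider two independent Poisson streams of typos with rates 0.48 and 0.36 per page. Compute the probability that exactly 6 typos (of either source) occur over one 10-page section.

Independent Poisson processes superpose: combined rate λ = 0.48 + 0.36 = 0.84 per page.
Over the interval, μ = 0.84 × 10 = 8.4 (a 10-page section = 10 pages).
P(N = 6) = e^(−8.4) · 8.4^6/6! ≈ 0.1097.

0.1097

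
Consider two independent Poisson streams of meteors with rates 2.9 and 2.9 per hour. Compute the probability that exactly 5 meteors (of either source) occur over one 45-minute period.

0.1675

Independent Poisson processes superpose: combined rate λ = 2.9 + 2.9 = 5.8 per hour.
Over the interval, μ = 5.8 × 0.75 = 4.35 (a 45-minute period = 0.75 hours).
P(N = 5) = e^(−4.35) · 4.35^5/5! ≈ 0.1675.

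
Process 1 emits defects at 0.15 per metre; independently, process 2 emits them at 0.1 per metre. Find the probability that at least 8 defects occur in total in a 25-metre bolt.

0.2911

Independent Poisson processes superpose: combined rate λ = 0.15 + 0.1 = 0.25 per metre.
Over the interval, μ = 0.25 × 25 = 6.25 (a 25-metre bolt = 25 metres).
P(N ≥ 8) = 1 − P(N ≤ 7) ≈ 0.2911.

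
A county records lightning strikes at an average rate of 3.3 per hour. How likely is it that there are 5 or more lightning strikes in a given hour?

0.2374

With mean μ = 3.3 per hour,
P(N ≥ 5) = 1 − P(N ≤ 4) = 1 − Σ_{j=0}^{4} e^(−μ) μ^j/j! ≈ 0.2374.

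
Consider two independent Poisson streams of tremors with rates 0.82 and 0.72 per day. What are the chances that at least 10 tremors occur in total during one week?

Independent Poisson processes superpose: combined rate λ = 0.82 + 0.72 = 1.54 per day.
Over the interval, μ = 1.54 × 7 = 10.78 (a week = 7 days).
P(N ≥ 10) = 1 − P(N ≤ 9) ≈ 0.6351.

0.6351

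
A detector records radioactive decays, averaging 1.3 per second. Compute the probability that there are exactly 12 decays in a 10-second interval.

Over the interval, μ = 1.3 × 10 = 13 (a 10-second interval = 10 seconds).
P(N = 12) = e^(−μ) μ^12/12! = e^(−13) · 13^12/479001600 ≈ 0.1099.

0.1099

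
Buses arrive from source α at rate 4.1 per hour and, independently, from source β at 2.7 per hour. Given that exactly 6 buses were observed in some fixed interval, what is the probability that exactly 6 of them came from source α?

0.0480

Given the total, each event is independently from source α with probability p = λ_α/(λ_α+λ_β) = 4.1/6.8 ≈ 0.6029.
So K ~ Binomial(6, 4.1/6.8): P(K = 6) = C(6,6) · (4.1/6.8)^6 · (2.7/6.8)^0 ≈ 0.0480.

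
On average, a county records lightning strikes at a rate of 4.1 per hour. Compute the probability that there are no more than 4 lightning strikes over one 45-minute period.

Over the interval, μ = 4.1 × 0.75 = 3.075 (a 45-minute period = 0.75 hours).
P(N ≤ 4) = Σ_{j=0}^{4} e^(−μ) μ^j/j! ≈ 0.8025.

0.8025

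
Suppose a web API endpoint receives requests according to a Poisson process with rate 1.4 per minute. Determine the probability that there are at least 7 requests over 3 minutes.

Over the interval, μ = 1.4 × 3 = 4.2 (3 minutes).
P(N ≥ 7) = 1 − P(N ≤ 6) = 1 − Σ_{j=0}^{6} e^(−μ) μ^j/j! ≈ 0.1325.

0.1325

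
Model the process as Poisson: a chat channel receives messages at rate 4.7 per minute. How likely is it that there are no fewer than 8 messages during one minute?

0.1040

With mean μ = 4.7 per minute,
P(N ≥ 8) = 1 − P(N ≤ 7) = 1 − Σ_{j=0}^{7} e^(−μ) μ^j/j! ≈ 0.1040.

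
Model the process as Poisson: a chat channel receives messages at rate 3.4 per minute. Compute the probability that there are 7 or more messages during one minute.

0.0579

With mean μ = 3.4 per minute,
P(N ≥ 7) = 1 − P(N ≤ 6) = 1 − Σ_{j=0}^{6} e^(−μ) μ^j/j! ≈ 0.0579.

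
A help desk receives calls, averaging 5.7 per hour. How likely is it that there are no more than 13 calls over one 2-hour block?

0.7430

Over the interval, μ = 5.7 × 2 = 11.4 (a 2-hour block = 2 hours).
P(N ≤ 13) = Σ_{j=0}^{13} e^(−μ) μ^j/j! ≈ 0.7430.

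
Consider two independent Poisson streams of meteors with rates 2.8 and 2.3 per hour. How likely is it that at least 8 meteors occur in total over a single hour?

Independent Poisson processes superpose: combined rate λ = 2.8 + 2.3 = 5.1 per hour.
So μ = 5.1.
P(N ≥ 8) = 1 − P(N ≤ 7) ≈ 0.1440.

0.1440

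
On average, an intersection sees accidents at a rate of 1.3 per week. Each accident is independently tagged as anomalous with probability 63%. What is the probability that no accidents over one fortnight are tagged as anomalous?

Thinning: the accidents that are tagged as anomalous themselves form a Poisson process with rate 0.63 × 1.3 = 0.819 per week.
Over the interval, μ = 0.819 × 2 = 1.638 (a fortnight = 2 weeks).
P(N = 0) = e^(−1.638) · 1.638^0/0! ≈ 0.1944.

0.1944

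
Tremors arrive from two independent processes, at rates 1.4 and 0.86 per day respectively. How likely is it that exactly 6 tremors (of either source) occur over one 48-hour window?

0.1290

Independent Poisson processes superpose: combined rate λ = 1.4 + 0.86 = 2.26 per day.
Over the interval, μ = 2.26 × 2 = 4.52 (a 48-hour window = 2 days).
P(N = 6) = e^(−4.52) · 4.52^6/6! ≈ 0.1290.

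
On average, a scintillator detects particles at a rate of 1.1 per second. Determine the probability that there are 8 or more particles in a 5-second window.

Over the interval, μ = 1.1 × 5 = 5.5 (a 5-second window = 5 seconds).
P(N ≥ 8) = 1 − P(N ≤ 7) = 1 − Σ_{j=0}^{7} e^(−μ) μ^j/j! ≈ 0.1905.

0.1905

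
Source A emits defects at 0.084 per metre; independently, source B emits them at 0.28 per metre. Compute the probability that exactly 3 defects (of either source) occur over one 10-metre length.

Independent Poisson processes superpose: combined rate λ = 0.084 + 0.28 = 0.364 per metre.
Over the interval, μ = 0.364 × 10 = 3.64 (a 10-metre length = 10 metres).
P(N = 3) = e^(−3.64) · 3.64^3/3! ≈ 0.2110.

0.2110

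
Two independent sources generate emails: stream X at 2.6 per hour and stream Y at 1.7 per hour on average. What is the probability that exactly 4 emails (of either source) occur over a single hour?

Independent Poisson processes superpose: combined rate λ = 2.6 + 1.7 = 4.3 per hour.
So μ = 4.3.
P(N = 4) = e^(−4.3) · 4.3^4/4! ≈ 0.1933.

0.1933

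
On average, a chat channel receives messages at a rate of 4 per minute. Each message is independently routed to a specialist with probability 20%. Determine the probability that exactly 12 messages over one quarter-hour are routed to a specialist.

Thinning: the messages that are routed to a specialist themselves form a Poisson process with rate 0.2 × 4 = 0.8 per minute.
Over the interval, μ = 0.8 × 15 = 12 (a quarter-hour = 15 minutes).
P(N = 12) = e^(−12) · 12^12/12! ≈ 0.1144.

0.1144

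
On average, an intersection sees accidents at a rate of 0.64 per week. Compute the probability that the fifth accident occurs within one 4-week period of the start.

Over the interval, μ = 0.64 × 4 = 2.56 (a 4-week period = 4 weeks).
The fifth arrival falls in the interval iff at least 5 events occur there: P(S_5 ≤ t) = P(N ≥ 5) = 1 − P(N ≤ 4) ≈ 0.1170.

0.1170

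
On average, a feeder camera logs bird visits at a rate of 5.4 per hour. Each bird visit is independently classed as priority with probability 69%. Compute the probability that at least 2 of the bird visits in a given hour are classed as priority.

Thinning: the bird visits that are classed as priority themselves form a Poisson process with rate 0.69 × 5.4 = 3.726 per hour.
So μ = 3.726.
P(N ≥ 2) = 1 − P(N ≤ 1) ≈ 0.8862.

0.8862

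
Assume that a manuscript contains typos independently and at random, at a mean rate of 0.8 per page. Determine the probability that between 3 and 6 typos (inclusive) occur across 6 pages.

Over the interval, μ = 0.8 × 6 = 4.8 (6 pages).
P(3 ≤ N ≤ 6) = Σ_{j=3}^{6} e^(−4.8) · 4.8^j/j! ≈ 0.6483.

0.6483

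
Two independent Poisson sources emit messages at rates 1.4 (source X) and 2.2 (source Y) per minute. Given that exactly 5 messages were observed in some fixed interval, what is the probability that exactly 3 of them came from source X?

Given the total, each event is independently from source X with probability p = λ_X/(λ_X+λ_Y) = 1.4/3.6 ≈ 0.3889.
So K ~ Binomial(5, 1.4/3.6): P(K = 3) = C(5,3) · (1.4/3.6)^3 · (2.2/3.6)^2 ≈ 0.2196.

0.2196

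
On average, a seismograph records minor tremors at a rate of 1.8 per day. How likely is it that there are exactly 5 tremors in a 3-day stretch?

Over the interval, μ = 1.8 × 3 = 5.4 (a 3-day stretch = 3 days).
P(N = 5) = e^(−μ) μ^5/5! = e^(−5.4) · 5.4^5/120 ≈ 0.1728.

0.1728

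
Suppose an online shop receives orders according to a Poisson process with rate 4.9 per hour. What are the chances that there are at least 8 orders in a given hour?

With mean μ = 4.9 per hour,
P(N ≥ 8) = 1 − P(N ≤ 7) = 1 − Σ_{j=0}^{7} e^(−μ) μ^j/j! ≈ 0.1231.

0.1231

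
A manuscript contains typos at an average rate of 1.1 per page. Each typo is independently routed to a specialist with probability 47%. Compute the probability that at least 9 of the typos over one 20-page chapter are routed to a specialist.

Thinning: the typos that are routed to a specialist themselves form a Poisson process with rate 0.47 × 1.1 = 0.517 per page.
Over the interval, μ = 0.517 × 20 = 10.34 (a 20-page chapter = 20 pages).
P(N ≥ 9) = 1 − P(N ≤ 8) ≈ 0.7041.

0.7041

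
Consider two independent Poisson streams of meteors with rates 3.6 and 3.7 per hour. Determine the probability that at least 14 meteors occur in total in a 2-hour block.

0.5976

Independent Poisson processes superpose: combined rate λ = 3.6 + 3.7 = 7.3 per hour.
Over the interval, μ = 7.3 × 2 = 14.6 (a 2-hour block = 2 hours).
P(N ≥ 14) = 1 − P(N ≤ 13) ≈ 0.5976.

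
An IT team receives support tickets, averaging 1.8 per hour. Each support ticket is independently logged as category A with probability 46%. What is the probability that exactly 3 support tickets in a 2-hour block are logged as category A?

Thinning: the support tickets that are logged as category A themselves form a Poisson process with rate 0.46 × 1.8 = 0.828 per hour.
Over the interval, μ = 0.828 × 2 = 1.656 (a 2-hour block = 2 hours).
P(N = 3) = e^(−1.656) · 1.656^3/3! ≈ 0.1445.

0.1445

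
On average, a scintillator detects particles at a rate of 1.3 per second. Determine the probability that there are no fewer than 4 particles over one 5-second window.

0.8882

Over the interval, μ = 1.3 × 5 = 6.5 (a 5-second window = 5 seconds).
P(N ≥ 4) = 1 − P(N ≤ 3) = 1 − Σ_{j=0}^{3} e^(−μ) μ^j/j! ≈ 0.8882.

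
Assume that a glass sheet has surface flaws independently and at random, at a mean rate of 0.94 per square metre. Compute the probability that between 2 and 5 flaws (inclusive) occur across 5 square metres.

Over the interval, μ = 0.94 × 5 = 4.7 (5 square metres).
P(2 ≤ N ≤ 5) = Σ_{j=2}^{5} e^(−4.7) · 4.7^j/j! ≈ 0.6166.

0.6166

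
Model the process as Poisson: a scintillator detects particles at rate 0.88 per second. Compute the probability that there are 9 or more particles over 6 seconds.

0.0879

Over the interval, μ = 0.88 × 6 = 5.28 (6 seconds).
P(N ≥ 9) = 1 − P(N ≤ 8) = 1 − Σ_{j=0}^{8} e^(−μ) μ^j/j! ≈ 0.0879.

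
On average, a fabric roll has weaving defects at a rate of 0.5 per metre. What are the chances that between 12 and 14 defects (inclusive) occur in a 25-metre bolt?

Over the interval, μ = 0.5 × 25 = 12.5 (a 25-metre bolt = 25 metres).
P(12 ≤ N ≤ 14) = Σ_{j=12}^{14} e^(−12.5) · 12.5^j/j! ≈ 0.3193.

0.3193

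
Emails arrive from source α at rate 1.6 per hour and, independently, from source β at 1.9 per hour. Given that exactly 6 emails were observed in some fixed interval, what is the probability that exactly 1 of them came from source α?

Given the total, each event is independently from source α with probability p = λ_α/(λ_α+λ_β) = 1.6/3.5 ≈ 0.4571.
So K ~ Binomial(6, 1.6/3.5): P(K = 1) = C(6,1) · (1.6/3.5)^1 · (1.9/3.5)^5 ≈ 0.1293.

0.1293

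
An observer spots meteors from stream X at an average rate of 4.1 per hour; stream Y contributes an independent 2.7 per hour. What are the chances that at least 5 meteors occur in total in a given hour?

0.8080

Independent Poisson processes superpose: combined rate λ = 4.1 + 2.7 = 6.8 per hour.
So μ = 6.8.
P(N ≥ 5) = 1 − P(N ≤ 4) ≈ 0.8080.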